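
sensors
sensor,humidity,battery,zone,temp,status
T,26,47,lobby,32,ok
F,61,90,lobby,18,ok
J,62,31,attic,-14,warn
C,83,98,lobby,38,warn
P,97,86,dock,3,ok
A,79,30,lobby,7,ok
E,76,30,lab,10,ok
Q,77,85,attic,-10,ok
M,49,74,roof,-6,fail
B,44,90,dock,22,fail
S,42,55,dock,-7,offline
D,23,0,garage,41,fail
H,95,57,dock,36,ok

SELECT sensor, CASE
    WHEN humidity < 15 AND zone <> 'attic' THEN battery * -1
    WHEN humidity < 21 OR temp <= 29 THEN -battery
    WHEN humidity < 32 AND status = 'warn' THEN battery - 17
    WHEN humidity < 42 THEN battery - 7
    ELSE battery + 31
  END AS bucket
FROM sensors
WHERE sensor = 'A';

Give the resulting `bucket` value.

-30

sensor = A: humidity=79, battery=30, zone=lobby, temp=7, status=ok.
humidity < 15 AND zone <> 'attic' → false
humidity < 21 OR temp <= 29 → true → -30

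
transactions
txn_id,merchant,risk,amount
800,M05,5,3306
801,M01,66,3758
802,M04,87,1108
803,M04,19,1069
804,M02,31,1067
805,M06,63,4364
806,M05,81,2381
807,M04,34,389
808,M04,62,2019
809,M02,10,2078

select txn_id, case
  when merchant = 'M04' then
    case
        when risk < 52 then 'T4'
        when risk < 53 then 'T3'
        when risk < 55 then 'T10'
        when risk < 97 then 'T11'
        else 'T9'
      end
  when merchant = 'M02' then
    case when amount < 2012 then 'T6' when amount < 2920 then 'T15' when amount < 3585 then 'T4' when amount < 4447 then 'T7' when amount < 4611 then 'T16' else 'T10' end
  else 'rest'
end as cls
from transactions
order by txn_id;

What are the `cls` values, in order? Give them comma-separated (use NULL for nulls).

txn_id=800: merchant='M05' → outer ELSE → rest
txn_id=801: merchant='M01' → outer ELSE → rest
txn_id=802: merchant='M04' → inner[risk < 97] → T11
txn_id=803: merchant='M04' → inner[risk < 52] → T4
txn_id=804: merchant='M02' → inner[amount < 2012] → T6
txn_id=805: merchant='M06' → outer ELSE → rest
txn_id=806: merchant='M05' → outer ELSE → rest
txn_id=807: merchant='M04' → inner[risk < 52] → T4
txn_id=808: merchant='M04' → inner[risk < 97] → T11
txn_id=809: merchant='M02' → inner[amount < 2920] → T15

rest, rest, T11, T4, T6, rest, rest, T4, T11, T15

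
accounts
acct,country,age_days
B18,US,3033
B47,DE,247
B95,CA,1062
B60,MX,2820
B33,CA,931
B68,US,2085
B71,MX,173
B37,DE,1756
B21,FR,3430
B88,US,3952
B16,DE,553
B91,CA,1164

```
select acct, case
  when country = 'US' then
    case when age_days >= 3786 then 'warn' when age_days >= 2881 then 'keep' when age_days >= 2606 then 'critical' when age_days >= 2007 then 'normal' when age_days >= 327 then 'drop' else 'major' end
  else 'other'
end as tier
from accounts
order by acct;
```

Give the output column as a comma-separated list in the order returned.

acct=B16: country='DE' → outer ELSE → other
acct=B18: country='US' → inner[age_days >= 2881] → keep
acct=B21: country='FR' → outer ELSE → other
acct=B33: country='CA' → outer ELSE → other
acct=B37: country='DE' → outer ELSE → other
acct=B47: country='DE' → outer ELSE → other
acct=B60: country='MX' → outer ELSE → other
acct=B68: country='US' → inner[age_days >= 2007] → normal
acct=B71: country='MX' → outer ELSE → other
acct=B88: country='US' → inner[age_days >= 3786] → warn
acct=B91: country='CA' → outer ELSE → other
acct=B95: country='CA' → outer ELSE → other

other, keep, other, other, other, other, other, normal, other, warn, other, other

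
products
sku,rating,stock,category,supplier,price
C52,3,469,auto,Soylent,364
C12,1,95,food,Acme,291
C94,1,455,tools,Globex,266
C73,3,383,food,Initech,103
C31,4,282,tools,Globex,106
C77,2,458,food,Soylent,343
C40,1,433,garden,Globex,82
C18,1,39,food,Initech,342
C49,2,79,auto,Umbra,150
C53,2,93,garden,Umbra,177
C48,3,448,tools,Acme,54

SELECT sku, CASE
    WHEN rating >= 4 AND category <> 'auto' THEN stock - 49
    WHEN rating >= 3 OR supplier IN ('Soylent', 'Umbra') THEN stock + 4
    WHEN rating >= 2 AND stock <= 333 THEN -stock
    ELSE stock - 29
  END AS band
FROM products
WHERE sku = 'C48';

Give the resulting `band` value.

452

sku = C48: rating=3, stock=448, category=tools, supplier=Acme, price=54.
rating >= 4 AND category <> 'auto' → false
rating >= 3 OR supplier IN ('Soylent', 'Umbra') → true → 452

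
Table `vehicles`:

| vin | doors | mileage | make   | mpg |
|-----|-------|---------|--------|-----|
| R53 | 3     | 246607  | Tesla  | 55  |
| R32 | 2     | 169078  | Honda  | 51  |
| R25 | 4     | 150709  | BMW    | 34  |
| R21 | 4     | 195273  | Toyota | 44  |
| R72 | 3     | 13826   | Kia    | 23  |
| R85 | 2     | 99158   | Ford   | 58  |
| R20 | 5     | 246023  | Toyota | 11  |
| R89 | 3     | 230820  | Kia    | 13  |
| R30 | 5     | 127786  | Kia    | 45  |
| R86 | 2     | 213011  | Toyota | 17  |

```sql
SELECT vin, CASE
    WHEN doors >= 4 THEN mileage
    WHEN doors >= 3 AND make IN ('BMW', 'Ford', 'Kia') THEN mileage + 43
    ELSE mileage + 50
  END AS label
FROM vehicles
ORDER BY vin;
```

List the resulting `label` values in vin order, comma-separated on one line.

246023, 195273, 150709, 127786, 169128, 246657, 13869, 99208, 213061, 230863

vin=R20: doors >= 4 → 246023
vin=R21: doors >= 4 → 195273
vin=R25: doors >= 4 → 150709
vin=R30: doors >= 4 → 127786
vin=R32: ELSE → 169128
vin=R53: ELSE → 246657
vin=R72: doors >= 3 AND make IN ('BMW', 'Ford', 'Kia') → 13869
vin=R85: ELSE → 99208
vin=R86: ELSE → 213061
vin=R89: doors >= 3 AND make IN ('BMW', 'Ford', 'Kia') → 230863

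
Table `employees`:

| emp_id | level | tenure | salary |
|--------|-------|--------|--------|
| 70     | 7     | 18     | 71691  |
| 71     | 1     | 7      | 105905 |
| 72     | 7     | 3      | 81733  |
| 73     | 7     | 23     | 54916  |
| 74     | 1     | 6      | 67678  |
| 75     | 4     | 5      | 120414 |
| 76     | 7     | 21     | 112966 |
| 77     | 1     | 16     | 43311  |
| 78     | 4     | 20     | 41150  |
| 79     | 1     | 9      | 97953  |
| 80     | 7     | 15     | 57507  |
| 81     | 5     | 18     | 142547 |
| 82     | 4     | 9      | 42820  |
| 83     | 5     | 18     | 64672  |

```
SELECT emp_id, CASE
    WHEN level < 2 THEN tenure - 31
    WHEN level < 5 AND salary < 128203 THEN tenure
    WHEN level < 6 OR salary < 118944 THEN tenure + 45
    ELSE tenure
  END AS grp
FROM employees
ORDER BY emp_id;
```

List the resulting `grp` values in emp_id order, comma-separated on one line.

63, -24, 48, 68, -25, 5, 66, -15, 20, -22, 60, 63, 9, 63

emp_id=70: level < 6 OR salary < 118944 → 63
emp_id=71: level < 2 → -24
emp_id=72: level < 6 OR salary < 118944 → 48
emp_id=73: level < 6 OR salary < 118944 → 68
emp_id=74: level < 2 → -25
emp_id=75: level < 5 AND salary < 128203 → 5
emp_id=76: level < 6 OR salary < 118944 → 66
emp_id=77: level < 2 → -15
emp_id=78: level < 5 AND salary < 128203 → 20
emp_id=79: level < 2 → -22
emp_id=80: level < 6 OR salary < 118944 → 60
emp_id=81: level < 6 OR salary < 118944 → 63
emp_id=82: level < 5 AND salary < 128203 → 9
emp_id=83: level < 6 OR salary < 118944 → 63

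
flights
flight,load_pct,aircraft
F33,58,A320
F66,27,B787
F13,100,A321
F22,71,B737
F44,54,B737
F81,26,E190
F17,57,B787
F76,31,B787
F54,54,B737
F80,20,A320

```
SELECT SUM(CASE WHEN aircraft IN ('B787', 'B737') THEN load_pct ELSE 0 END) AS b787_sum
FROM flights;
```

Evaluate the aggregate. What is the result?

294

flight=F33: ✗
flight=F66: ✓ → 27
flight=F13: ✗
flight=F22: ✓ → 71
flight=F44: ✓ → 54
flight=F81: ✗
flight=F17: ✓ → 57
flight=F76: ✓ → 31
flight=F54: ✓ → 54
flight=F80: ✗
b787_sum = 27 + 71 + 54 + 57 + 31 + 54 = 294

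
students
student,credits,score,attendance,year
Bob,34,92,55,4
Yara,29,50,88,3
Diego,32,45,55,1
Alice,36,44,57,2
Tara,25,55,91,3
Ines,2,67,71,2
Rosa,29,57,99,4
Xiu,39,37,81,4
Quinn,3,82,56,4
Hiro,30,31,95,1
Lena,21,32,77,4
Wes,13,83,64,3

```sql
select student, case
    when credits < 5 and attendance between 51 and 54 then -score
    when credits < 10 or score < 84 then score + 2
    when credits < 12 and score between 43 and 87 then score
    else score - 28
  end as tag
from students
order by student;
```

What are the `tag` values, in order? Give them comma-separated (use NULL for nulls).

student=Alice: credits < 10 or score < 84 → 46
student=Bob: ELSE → 64
student=Diego: credits < 10 or score < 84 → 47
student=Hiro: credits < 10 or score < 84 → 33
student=Ines: credits < 10 or score < 84 → 69
student=Lena: credits < 10 or score < 84 → 34
student=Quinn: credits < 10 or score < 84 → 84
student=Rosa: credits < 10 or score < 84 → 59
student=Tara: credits < 10 or score < 84 → 57
student=Wes: credits < 10 or score < 84 → 85
student=Xiu: credits < 10 or score < 84 → 39
student=Yara: credits < 10 or score < 84 → 52

46, 64, 47, 33, 69, 34, 84, 59, 57, 85, 39, 52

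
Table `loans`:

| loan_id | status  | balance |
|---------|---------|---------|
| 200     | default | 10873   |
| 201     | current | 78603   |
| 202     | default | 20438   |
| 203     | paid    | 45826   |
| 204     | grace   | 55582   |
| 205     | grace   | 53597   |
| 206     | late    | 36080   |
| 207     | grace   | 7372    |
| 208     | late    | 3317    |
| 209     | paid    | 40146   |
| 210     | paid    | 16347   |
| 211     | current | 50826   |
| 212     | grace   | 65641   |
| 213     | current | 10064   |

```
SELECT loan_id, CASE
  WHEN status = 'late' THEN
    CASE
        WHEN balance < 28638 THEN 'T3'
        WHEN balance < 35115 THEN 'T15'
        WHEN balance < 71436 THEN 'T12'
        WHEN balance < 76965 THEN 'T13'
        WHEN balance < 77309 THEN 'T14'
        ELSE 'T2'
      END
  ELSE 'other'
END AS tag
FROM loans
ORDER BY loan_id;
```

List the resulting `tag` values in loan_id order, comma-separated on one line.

other, other, other, other, other, other, T12, other, T3, other, other, other, other, other

loan_id=200: status='default' → outer ELSE → other
loan_id=201: status='current' → outer ELSE → other
loan_id=202: status='default' → outer ELSE → other
loan_id=203: status='paid' → outer ELSE → other
loan_id=204: status='grace' → outer ELSE → other
loan_id=205: status='grace' → outer ELSE → other
loan_id=206: status='late' → inner[balance < 71436] → T12
loan_id=207: status='grace' → outer ELSE → other
loan_id=208: status='late' → inner[balance < 28638] → T3
loan_id=209: status='paid' → outer ELSE → other
loan_id=210: status='paid' → outer ELSE → other
loan_id=211: status='current' → outer ELSE → other
loan_id=212: status='grace' → outer ELSE → other
loan_id=213: status='current' → outer ELSE → other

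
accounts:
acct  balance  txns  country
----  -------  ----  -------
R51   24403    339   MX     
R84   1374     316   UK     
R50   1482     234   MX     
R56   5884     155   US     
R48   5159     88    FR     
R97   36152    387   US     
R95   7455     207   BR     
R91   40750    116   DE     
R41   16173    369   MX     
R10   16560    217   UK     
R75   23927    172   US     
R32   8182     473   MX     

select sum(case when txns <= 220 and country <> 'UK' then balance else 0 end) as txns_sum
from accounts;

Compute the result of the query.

acct=R51: ✗
acct=R84: ✗
acct=R50: ✗
acct=R56: ✓ → 5884
acct=R48: ✓ → 5159
acct=R97: ✗
acct=R95: ✓ → 7455
acct=R91: ✓ → 40750
acct=R41: ✗
acct=R10: ✗
acct=R75: ✓ → 23927
acct=R32: ✗
txns_sum = 5884 + 5159 + 7455 + 40750 + 23927 = 83175

83175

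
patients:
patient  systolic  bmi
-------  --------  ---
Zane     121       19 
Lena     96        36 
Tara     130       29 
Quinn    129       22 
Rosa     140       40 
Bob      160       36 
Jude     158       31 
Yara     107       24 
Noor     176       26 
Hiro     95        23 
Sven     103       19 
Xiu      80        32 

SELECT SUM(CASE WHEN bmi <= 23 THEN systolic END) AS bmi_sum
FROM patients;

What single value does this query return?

448

patient=Zane: ✓ → 121
patient=Lena: ✗
patient=Tara: ✗
patient=Quinn: ✓ → 129
patient=Rosa: ✗
patient=Bob: ✗
patient=Jude: ✗
patient=Yara: ✗
patient=Noor: ✗
patient=Hiro: ✓ → 95
patient=Sven: ✓ → 103
patient=Xiu: ✗
bmi_sum = 121 + 129 + 95 + 103 = 448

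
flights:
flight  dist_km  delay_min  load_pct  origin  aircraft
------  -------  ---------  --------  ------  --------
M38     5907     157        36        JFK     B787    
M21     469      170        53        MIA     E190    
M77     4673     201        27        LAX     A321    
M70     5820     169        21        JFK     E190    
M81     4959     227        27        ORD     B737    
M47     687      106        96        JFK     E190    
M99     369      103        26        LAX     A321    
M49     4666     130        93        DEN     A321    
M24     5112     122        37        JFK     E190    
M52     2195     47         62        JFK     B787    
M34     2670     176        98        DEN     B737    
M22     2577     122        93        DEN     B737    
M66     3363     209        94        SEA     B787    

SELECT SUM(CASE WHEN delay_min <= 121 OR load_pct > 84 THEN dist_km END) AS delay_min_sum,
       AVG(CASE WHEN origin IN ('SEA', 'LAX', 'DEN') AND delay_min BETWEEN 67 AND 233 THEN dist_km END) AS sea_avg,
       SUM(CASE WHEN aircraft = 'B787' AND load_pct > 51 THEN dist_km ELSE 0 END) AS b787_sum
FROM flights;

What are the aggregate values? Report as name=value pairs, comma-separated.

delay_min_sum=16527, sea_avg=3053, b787_sum=5558

[delay_min_sum: delay_min <= 121 OR load_pct > 84]
flight=M38: ✗
flight=M21: ✗
flight=M77: ✗
flight=M70: ✗
flight=M81: ✗
flight=M47: ✓ → 687
flight=M99: ✓ → 369
flight=M49: ✓ → 4666
flight=M24: ✗
flight=M52: ✓ → 2195
flight=M34: ✓ → 2670
flight=M22: ✓ → 2577
flight=M66: ✓ → 3363
delay_min_sum = 687 + 369 + 4666 + 2195 + 2670 + 2577 + 3363 = 16527
—
[sea_avg: origin IN ('SEA', 'LAX', 'DEN') AND delay_min BETWEEN 67 AND 233]
flight=M38: ✗
flight=M21: ✗
flight=M77: ✓ → 4673
flight=M70: ✗
flight=M81: ✗
flight=M47: ✗
flight=M99: ✓ → 369
flight=M49: ✓ → 4666
flight=M24: ✗
flight=M52: ✗
flight=M34: ✓ → 2670
flight=M22: ✓ → 2577
flight=M66: ✓ → 3363
sea_avg = (4673 + 369 + 4666 + 2670 + 2577 + 3363) / 6 = 3053
—
[b787_sum: aircraft = 'B787' AND load_pct > 51]
flight=M38: ✗
flight=M21: ✗
flight=M77: ✗
flight=M70: ✗
flight=M81: ✗
flight=M47: ✗
flight=M99: ✗
flight=M49: ✗
flight=M24: ✗
flight=M52: ✓ → 2195
flight=M34: ✗
flight=M22: ✗
flight=M66: ✓ → 3363
b787_sum = 2195 + 3363 = 5558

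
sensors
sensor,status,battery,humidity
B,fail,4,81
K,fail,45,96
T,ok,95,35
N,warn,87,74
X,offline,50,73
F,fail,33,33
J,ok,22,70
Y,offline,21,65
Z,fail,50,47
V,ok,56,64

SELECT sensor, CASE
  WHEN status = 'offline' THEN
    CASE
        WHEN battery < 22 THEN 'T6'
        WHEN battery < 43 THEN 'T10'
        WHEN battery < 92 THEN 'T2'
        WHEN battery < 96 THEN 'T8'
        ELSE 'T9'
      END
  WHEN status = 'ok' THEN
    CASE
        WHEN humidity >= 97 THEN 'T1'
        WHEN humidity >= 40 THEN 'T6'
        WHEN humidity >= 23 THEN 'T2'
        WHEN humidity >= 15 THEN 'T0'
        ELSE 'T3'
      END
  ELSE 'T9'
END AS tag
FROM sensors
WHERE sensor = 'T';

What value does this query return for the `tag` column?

T2

sensor = T: status=ok, battery=95, humidity=35.
status='ok' → inner[humidity >= 23] → T2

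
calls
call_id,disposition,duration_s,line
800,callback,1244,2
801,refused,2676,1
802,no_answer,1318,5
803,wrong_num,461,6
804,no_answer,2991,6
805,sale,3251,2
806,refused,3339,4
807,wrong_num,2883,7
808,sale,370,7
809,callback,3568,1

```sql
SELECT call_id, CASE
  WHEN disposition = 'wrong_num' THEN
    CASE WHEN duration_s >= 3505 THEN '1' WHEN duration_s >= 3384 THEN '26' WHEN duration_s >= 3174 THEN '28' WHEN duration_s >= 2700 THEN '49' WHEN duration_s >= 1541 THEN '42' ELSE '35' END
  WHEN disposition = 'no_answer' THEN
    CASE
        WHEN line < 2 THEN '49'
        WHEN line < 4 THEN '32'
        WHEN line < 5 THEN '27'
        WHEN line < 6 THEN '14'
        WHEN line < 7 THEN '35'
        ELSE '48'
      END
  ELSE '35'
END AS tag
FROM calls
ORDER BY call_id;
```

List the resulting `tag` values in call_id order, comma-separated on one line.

35, 35, 14, 35, 35, 35, 35, 49, 35, 35

call_id=800: disposition='callback' → outer ELSE → 35
call_id=801: disposition='refused' → outer ELSE → 35
call_id=802: disposition='no_answer' → inner[line < 6] → 14
call_id=803: disposition='wrong_num' → inner[ELSE] → 35
call_id=804: disposition='no_answer' → inner[line < 7] → 35
call_id=805: disposition='sale' → outer ELSE → 35
call_id=806: disposition='refused' → outer ELSE → 35
call_id=807: disposition='wrong_num' → inner[duration_s >= 2700] → 49
call_id=808: disposition='sale' → outer ELSE → 35
call_id=809: disposition='callback' → outer ELSE → 35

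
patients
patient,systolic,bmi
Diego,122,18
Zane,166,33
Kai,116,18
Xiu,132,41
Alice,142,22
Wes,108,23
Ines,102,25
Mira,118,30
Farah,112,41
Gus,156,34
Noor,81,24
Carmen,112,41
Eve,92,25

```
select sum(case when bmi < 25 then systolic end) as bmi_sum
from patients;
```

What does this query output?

patient=Diego: ✓ → 122
patient=Zane: ✗
patient=Kai: ✓ → 116
patient=Xiu: ✗
patient=Alice: ✓ → 142
patient=Wes: ✓ → 108
patient=Ines: ✗
patient=Mira: ✗
patient=Farah: ✗
patient=Gus: ✗
patient=Noor: ✓ → 81
patient=Carmen: ✗
patient=Eve: ✗
bmi_sum = 122 + 116 + 142 + 108 + 81 = 569

569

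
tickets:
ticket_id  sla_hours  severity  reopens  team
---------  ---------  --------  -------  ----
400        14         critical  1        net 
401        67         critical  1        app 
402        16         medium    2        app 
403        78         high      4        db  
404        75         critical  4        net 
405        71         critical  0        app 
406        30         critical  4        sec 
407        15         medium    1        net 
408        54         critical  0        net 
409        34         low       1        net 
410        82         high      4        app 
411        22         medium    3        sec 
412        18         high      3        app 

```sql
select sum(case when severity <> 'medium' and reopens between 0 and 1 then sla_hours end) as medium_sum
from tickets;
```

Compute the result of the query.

240

ticket_id=400: ✓ → 14
ticket_id=401: ✓ → 67
ticket_id=402: ✗
ticket_id=403: ✗
ticket_id=404: ✗
ticket_id=405: ✓ → 71
ticket_id=406: ✗
ticket_id=407: ✗
ticket_id=408: ✓ → 54
ticket_id=409: ✓ → 34
ticket_id=410: ✗
ticket_id=411: ✗
ticket_id=412: ✗
medium_sum = 14 + 67 + 71 + 54 + 34 = 240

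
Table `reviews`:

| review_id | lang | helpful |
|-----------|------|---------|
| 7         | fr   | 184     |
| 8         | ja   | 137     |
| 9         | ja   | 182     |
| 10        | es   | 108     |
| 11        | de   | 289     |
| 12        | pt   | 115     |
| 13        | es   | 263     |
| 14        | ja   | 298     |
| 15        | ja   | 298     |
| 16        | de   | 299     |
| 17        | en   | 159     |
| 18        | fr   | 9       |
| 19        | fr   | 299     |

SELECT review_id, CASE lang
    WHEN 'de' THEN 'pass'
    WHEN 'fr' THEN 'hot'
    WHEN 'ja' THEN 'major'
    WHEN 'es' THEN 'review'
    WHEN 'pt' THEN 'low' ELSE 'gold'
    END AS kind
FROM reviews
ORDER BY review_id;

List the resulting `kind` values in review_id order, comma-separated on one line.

review_id=7: lang='fr' → hot
review_id=8: lang='ja' → major
review_id=9: lang='ja' → major
review_id=10: lang='es' → review
review_id=11: lang='de' → pass
review_id=12: lang='pt' → low
review_id=13: lang='es' → review
review_id=14: lang='ja' → major
review_id=15: lang='ja' → major
review_id=16: lang='de' → pass
review_id=17: ELSE → gold
review_id=18: lang='fr' → hot
review_id=19: lang='fr' → hot

hot, major, major, review, pass, low, review, major, major, pass, gold, hot, hot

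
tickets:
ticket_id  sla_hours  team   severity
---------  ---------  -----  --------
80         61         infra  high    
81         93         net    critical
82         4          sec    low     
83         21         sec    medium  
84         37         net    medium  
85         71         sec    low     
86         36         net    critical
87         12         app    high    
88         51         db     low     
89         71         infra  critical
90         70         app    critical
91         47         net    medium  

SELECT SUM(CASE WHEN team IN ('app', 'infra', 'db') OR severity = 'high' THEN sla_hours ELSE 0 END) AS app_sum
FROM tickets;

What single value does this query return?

ticket_id=80: ✓ → 61
ticket_id=81: ✗
ticket_id=82: ✗
ticket_id=83: ✗
ticket_id=84: ✗
ticket_id=85: ✗
ticket_id=86: ✗
ticket_id=87: ✓ → 12
ticket_id=88: ✓ → 51
ticket_id=89: ✓ → 71
ticket_id=90: ✓ → 70
ticket_id=91: ✗
app_sum = 61 + 12 + 51 + 71 + 70 = 265

265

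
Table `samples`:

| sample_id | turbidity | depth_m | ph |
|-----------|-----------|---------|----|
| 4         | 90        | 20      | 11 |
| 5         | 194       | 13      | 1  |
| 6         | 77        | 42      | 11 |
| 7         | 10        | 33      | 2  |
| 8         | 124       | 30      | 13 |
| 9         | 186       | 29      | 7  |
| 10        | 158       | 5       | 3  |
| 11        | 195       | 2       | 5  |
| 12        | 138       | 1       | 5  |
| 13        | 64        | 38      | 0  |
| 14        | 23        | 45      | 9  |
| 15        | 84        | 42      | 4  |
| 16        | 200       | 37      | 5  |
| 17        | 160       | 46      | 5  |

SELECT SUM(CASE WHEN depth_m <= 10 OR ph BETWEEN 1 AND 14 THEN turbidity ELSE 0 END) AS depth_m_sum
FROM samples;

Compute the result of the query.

1639

sample_id=4: ✓ → 90
sample_id=5: ✓ → 194
sample_id=6: ✓ → 77
sample_id=7: ✓ → 10
sample_id=8: ✓ → 124
sample_id=9: ✓ → 186
sample_id=10: ✓ → 158
sample_id=11: ✓ → 195
sample_id=12: ✓ → 138
sample_id=13: ✗
sample_id=14: ✓ → 23
sample_id=15: ✓ → 84
sample_id=16: ✓ → 200
sample_id=17: ✓ → 160
depth_m_sum = 90 + 194 + 77 + 10 + 124 + 186 + 158 + 195 + 138 + 23 + 84 + 200 + 160 = 1639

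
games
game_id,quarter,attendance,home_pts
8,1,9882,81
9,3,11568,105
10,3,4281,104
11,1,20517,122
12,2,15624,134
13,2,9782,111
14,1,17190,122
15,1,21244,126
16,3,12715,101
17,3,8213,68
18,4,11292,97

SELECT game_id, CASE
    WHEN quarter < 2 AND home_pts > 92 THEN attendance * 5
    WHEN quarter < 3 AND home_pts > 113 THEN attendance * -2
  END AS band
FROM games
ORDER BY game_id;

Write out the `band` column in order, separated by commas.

NULL, NULL, NULL, 102585, -31248, NULL, 85950, 106220, NULL, NULL, NULL

game_id=8: (no match → NULL) → NULL
game_id=9: (no match → NULL) → NULL
game_id=10: (no match → NULL) → NULL
game_id=11: quarter < 2 AND home_pts > 92 → 102585
game_id=12: quarter < 3 AND home_pts > 113 → -31248
game_id=13: (no match → NULL) → NULL
game_id=14: quarter < 2 AND home_pts > 92 → 85950
game_id=15: quarter < 2 AND home_pts > 92 → 106220
game_id=16: (no match → NULL) → NULL
game_id=17: (no match → NULL) → NULL
game_id=18: (no match → NULL) → NULL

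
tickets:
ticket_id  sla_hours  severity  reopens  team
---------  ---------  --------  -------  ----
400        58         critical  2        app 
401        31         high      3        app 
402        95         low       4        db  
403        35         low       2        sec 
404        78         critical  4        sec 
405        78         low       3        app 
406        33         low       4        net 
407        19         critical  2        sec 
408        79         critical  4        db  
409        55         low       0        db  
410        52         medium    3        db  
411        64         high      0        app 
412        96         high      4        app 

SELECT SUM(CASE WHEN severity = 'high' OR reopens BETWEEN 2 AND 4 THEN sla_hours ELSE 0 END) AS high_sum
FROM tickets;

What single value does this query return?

ticket_id=400: ✓ → 58
ticket_id=401: ✓ → 31
ticket_id=402: ✓ → 95
ticket_id=403: ✓ → 35
ticket_id=404: ✓ → 78
ticket_id=405: ✓ → 78
ticket_id=406: ✓ → 33
ticket_id=407: ✓ → 19
ticket_id=408: ✓ → 79
ticket_id=409: ✗
ticket_id=410: ✓ → 52
ticket_id=411: ✓ → 64
ticket_id=412: ✓ → 96
high_sum = 58 + 31 + 95 + 35 + 78 + 78 + 33 + 19 + 79 + 52 + 64 + 96 = 718

718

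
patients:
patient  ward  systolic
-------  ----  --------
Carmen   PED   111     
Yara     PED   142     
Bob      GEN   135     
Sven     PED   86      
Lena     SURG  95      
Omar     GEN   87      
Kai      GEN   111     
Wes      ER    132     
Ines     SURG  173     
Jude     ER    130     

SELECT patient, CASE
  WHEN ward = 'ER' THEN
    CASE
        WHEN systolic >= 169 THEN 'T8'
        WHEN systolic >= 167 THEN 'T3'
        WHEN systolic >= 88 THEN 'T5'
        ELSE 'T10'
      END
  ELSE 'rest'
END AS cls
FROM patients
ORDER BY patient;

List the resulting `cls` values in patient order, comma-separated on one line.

patient=Bob: ward='GEN' → outer ELSE → rest
patient=Carmen: ward='PED' → outer ELSE → rest
patient=Ines: ward='SURG' → outer ELSE → rest
patient=Jude: ward='ER' → inner[systolic >= 88] → T5
patient=Kai: ward='GEN' → outer ELSE → rest
patient=Lena: ward='SURG' → outer ELSE → rest
patient=Omar: ward='GEN' → outer ELSE → rest
patient=Sven: ward='PED' → outer ELSE → rest
patient=Wes: ward='ER' → inner[systolic >= 88] → T5
patient=Yara: ward='PED' → outer ELSE → rest

rest, rest, rest, T5, rest, rest, rest, rest, T5, rest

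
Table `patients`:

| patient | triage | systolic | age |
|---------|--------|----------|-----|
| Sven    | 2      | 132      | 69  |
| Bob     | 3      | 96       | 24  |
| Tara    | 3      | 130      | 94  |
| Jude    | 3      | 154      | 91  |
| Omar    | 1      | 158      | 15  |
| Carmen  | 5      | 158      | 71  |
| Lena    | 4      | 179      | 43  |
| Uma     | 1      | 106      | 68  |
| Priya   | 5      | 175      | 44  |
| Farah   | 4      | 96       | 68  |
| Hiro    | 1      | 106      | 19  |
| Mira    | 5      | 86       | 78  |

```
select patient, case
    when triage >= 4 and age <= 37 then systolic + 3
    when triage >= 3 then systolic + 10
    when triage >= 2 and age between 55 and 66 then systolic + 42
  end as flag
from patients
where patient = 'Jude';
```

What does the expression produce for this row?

patient = Jude: triage=3, systolic=154, age=91.
triage >= 4 and age <= 37 → false
triage >= 3 → true → 164

164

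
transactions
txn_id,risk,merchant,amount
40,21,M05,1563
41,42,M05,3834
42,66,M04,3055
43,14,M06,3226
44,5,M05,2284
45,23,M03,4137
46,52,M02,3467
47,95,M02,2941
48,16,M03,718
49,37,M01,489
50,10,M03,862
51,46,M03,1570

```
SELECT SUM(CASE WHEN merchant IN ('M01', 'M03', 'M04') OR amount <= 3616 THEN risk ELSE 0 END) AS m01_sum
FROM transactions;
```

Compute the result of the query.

385

txn_id=40: ✓ → 21
txn_id=41: ✗
txn_id=42: ✓ → 66
txn_id=43: ✓ → 14
txn_id=44: ✓ → 5
txn_id=45: ✓ → 23
txn_id=46: ✓ → 52
txn_id=47: ✓ → 95
txn_id=48: ✓ → 16
txn_id=49: ✓ → 37
txn_id=50: ✓ → 10
txn_id=51: ✓ → 46
m01_sum = 21 + 66 + 14 + 5 + 23 + 52 + 95 + 16 + 37 + 10 + 46 = 385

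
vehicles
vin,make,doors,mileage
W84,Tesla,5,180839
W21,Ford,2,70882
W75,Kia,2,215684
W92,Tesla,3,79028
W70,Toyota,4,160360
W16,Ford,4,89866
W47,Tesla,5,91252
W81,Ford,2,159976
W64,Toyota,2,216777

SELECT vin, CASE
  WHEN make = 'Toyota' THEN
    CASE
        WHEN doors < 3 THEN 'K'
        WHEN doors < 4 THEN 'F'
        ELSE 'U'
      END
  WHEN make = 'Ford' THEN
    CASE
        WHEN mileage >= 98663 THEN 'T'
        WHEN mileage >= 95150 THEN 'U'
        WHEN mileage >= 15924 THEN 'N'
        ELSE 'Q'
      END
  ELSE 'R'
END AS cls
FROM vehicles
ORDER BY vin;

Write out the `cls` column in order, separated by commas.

vin=W16: make='Ford' → inner[mileage >= 15924] → N
vin=W21: make='Ford' → inner[mileage >= 15924] → N
vin=W47: make='Tesla' → outer ELSE → R
vin=W64: make='Toyota' → inner[doors < 3] → K
vin=W70: make='Toyota' → inner[ELSE] → U
vin=W75: make='Kia' → outer ELSE → R
vin=W81: make='Ford' → inner[mileage >= 98663] → T
vin=W84: make='Tesla' → outer ELSE → R
vin=W92: make='Tesla' → outer ELSE → R

N, N, R, K, U, R, T, R, R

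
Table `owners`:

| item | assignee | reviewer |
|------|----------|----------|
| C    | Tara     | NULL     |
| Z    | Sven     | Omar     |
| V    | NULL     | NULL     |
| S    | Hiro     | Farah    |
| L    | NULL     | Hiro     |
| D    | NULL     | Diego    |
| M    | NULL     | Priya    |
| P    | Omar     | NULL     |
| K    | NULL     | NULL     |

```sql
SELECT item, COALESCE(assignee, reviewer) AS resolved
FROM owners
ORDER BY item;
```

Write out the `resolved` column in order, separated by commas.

Tara, Diego, NULL, Hiro, Priya, Omar, Hiro, NULL, Sven

item=C: assignee=Tara → Tara
item=D: assignee=NULL, reviewer=Diego → Diego
item=K: assignee=NULL, reviewer=NULL (all NULL) → NULL
item=L: assignee=NULL, reviewer=Hiro → Hiro
item=M: assignee=NULL, reviewer=Priya → Priya
item=P: assignee=Omar → Omar
item=S: assignee=Hiro → Hiro
item=V: assignee=NULL, reviewer=NULL (all NULL) → NULL
item=Z: assignee=Sven → Sven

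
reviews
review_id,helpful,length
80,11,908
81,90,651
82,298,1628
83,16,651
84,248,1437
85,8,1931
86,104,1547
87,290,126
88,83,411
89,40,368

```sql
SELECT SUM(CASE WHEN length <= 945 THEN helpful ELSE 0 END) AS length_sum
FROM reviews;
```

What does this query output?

530

review_id=80: ✓ → 11
review_id=81: ✓ → 90
review_id=82: ✗
review_id=83: ✓ → 16
review_id=84: ✗
review_id=85: ✗
review_id=86: ✗
review_id=87: ✓ → 290
review_id=88: ✓ → 83
review_id=89: ✓ → 40
length_sum = 11 + 90 + 16 + 290 + 83 + 40 = 530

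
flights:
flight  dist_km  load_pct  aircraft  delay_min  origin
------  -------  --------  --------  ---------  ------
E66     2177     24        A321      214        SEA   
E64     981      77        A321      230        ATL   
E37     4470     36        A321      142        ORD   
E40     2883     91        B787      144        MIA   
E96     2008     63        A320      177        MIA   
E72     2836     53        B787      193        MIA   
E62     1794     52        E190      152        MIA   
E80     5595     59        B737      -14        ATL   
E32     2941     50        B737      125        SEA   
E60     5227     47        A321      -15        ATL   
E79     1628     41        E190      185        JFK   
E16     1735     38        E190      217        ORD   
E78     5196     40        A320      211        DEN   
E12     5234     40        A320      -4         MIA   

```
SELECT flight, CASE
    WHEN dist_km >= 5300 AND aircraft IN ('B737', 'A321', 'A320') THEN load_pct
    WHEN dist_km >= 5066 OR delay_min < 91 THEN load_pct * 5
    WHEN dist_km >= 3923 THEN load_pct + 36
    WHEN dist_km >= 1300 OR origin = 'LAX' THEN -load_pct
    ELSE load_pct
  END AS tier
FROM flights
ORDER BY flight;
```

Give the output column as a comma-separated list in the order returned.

flight=E12: dist_km >= 5066 OR delay_min < 91 → 200
flight=E16: dist_km >= 1300 OR origin = 'LAX' → -38
flight=E32: dist_km >= 1300 OR origin = 'LAX' → -50
flight=E37: dist_km >= 3923 → 72
flight=E40: dist_km >= 1300 OR origin = 'LAX' → -91
flight=E60: dist_km >= 5066 OR delay_min < 91 → 235
flight=E62: dist_km >= 1300 OR origin = 'LAX' → -52
flight=E64: ELSE → 77
flight=E66: dist_km >= 1300 OR origin = 'LAX' → -24
flight=E72: dist_km >= 1300 OR origin = 'LAX' → -53
flight=E78: dist_km >= 5066 OR delay_min < 91 → 200
flight=E79: dist_km >= 1300 OR origin = 'LAX' → -41
flight=E80: dist_km >= 5300 AND aircraft IN ('B737', 'A321', 'A320') → 59
flight=E96: dist_km >= 1300 OR origin = 'LAX' → -63

200, -38, -50, 72, -91, 235, -52, 77, -24, -53, 200, -41, 59, -63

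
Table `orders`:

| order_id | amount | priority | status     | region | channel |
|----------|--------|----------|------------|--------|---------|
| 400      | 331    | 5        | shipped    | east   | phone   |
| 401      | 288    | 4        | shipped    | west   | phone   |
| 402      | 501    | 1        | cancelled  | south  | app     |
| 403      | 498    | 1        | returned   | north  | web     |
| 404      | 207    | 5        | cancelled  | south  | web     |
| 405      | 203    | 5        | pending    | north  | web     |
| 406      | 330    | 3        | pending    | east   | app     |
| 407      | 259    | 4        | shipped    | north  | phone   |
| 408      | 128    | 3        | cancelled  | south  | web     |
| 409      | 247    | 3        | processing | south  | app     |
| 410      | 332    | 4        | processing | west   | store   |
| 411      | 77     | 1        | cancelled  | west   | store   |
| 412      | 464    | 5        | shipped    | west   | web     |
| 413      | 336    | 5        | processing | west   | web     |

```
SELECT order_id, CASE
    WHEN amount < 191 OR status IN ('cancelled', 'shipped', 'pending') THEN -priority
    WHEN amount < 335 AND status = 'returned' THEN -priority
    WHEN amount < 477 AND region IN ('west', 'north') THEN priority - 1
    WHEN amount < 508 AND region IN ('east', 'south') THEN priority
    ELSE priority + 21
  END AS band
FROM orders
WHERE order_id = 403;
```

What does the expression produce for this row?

order_id = 403: amount=498, priority=1, status=returned, region=north, channel=web.
amount < 191 OR status IN ('cancelled', 'shipped', 'pending') → false
amount < 335 AND status = 'returned' → false
amount < 477 AND region IN ('west', 'north') → false
amount < 508 AND region IN ('east', 'south') → false
No prior WHEN matched → ELSE → 22

22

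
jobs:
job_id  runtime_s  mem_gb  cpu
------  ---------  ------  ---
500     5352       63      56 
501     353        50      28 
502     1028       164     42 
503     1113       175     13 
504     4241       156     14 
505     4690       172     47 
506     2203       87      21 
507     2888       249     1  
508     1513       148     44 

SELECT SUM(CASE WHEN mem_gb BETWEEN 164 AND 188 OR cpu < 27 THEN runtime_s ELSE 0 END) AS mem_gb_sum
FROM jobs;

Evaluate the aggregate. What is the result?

job_id=500: ✗
job_id=501: ✗
job_id=502: ✓ → 1028
job_id=503: ✓ → 1113
job_id=504: ✓ → 4241
job_id=505: ✓ → 4690
job_id=506: ✓ → 2203
job_id=507: ✓ → 2888
job_id=508: ✗
mem_gb_sum = 1028 + 1113 + 4241 + 4690 + 2203 + 2888 = 16163

16163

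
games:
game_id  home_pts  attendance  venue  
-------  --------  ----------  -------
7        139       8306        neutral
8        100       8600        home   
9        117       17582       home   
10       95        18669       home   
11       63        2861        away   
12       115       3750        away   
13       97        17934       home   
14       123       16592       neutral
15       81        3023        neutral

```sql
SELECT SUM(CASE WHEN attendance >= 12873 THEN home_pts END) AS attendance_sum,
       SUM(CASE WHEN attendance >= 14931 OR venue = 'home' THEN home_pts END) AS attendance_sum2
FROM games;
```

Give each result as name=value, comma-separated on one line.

[attendance_sum: attendance >= 12873]
game_id=7: ✗
game_id=8: ✗
game_id=9: ✓ → 117
game_id=10: ✓ → 95
game_id=11: ✗
game_id=12: ✗
game_id=13: ✓ → 97
game_id=14: ✓ → 123
game_id=15: ✗
attendance_sum = 117 + 95 + 97 + 123 = 432
—
[attendance_sum2: attendance >= 14931 OR venue = 'home']
game_id=7: ✗
game_id=8: ✓ → 100
game_id=9: ✓ → 117
game_id=10: ✓ → 95
game_id=11: ✗
game_id=12: ✗
game_id=13: ✓ → 97
game_id=14: ✓ → 123
game_id=15: ✗
attendance_sum2 = 100 + 117 + 95 + 97 + 123 = 532

attendance_sum=432, attendance_sum2=532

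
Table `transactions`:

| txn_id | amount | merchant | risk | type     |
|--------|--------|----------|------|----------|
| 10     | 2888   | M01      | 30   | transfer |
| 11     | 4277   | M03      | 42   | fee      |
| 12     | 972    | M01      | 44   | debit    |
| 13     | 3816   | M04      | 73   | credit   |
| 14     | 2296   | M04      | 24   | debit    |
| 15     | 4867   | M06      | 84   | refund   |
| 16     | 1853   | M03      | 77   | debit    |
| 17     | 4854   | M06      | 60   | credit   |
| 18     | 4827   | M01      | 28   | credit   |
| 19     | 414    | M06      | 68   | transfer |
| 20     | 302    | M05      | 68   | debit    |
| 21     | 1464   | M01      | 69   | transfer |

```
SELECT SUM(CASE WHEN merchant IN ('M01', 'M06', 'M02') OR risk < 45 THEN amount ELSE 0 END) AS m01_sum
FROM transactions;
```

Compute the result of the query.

txn_id=10: ✓ → 2888
txn_id=11: ✓ → 4277
txn_id=12: ✓ → 972
txn_id=13: ✗
txn_id=14: ✓ → 2296
txn_id=15: ✓ → 4867
txn_id=16: ✗
txn_id=17: ✓ → 4854
txn_id=18: ✓ → 4827
txn_id=19: ✓ → 414
txn_id=20: ✗
txn_id=21: ✓ → 1464
m01_sum = 2888 + 4277 + 972 + 2296 + 4867 + 4854 + 4827 + 414 + 1464 = 26859

26859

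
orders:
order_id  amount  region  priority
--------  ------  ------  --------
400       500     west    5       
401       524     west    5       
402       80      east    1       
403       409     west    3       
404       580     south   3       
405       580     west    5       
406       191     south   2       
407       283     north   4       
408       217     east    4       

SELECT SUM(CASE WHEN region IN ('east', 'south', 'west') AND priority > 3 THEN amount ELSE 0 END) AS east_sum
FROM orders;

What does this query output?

order_id=400: ✓ → 500
order_id=401: ✓ → 524
order_id=402: ✗
order_id=403: ✗
order_id=404: ✗
order_id=405: ✓ → 580
order_id=406: ✗
order_id=407: ✗
order_id=408: ✓ → 217
east_sum = 500 + 524 + 580 + 217 = 1821

1821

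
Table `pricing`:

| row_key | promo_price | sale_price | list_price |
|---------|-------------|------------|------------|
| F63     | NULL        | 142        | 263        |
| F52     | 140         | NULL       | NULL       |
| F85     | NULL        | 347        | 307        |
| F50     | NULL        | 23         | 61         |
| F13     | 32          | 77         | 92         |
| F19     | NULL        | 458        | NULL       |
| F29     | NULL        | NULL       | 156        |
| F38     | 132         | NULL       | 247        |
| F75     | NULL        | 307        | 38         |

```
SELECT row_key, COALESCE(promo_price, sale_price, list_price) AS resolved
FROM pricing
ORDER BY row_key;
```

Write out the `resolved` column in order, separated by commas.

row_key=F13: promo_price=32 → 32
row_key=F19: promo_price=NULL, sale_price=458 → 458
row_key=F29: promo_price=NULL, sale_price=NULL, list_price=156 → 156
row_key=F38: promo_price=132 → 132
row_key=F50: promo_price=NULL, sale_price=23 → 23
row_key=F52: promo_price=140 → 140
row_key=F63: promo_price=NULL, sale_price=142 → 142
row_key=F75: promo_price=NULL, sale_price=307 → 307
row_key=F85: promo_price=NULL, sale_price=347 → 347

32, 458, 156, 132, 23, 140, 142, 307, 347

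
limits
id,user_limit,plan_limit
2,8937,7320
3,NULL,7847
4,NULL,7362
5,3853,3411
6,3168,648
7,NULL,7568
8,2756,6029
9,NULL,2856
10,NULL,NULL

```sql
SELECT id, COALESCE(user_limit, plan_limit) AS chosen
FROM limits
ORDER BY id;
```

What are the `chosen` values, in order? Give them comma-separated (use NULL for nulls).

8937, 7847, 7362, 3853, 3168, 7568, 2756, 2856, NULL

id=2: user_limit=8937 → 8937
id=3: user_limit=NULL, plan_limit=7847 → 7847
id=4: user_limit=NULL, plan_limit=7362 → 7362
id=5: user_limit=3853 → 3853
id=6: user_limit=3168 → 3168
id=7: user_limit=NULL, plan_limit=7568 → 7568
id=8: user_limit=2756 → 2756
id=9: user_limit=NULL, plan_limit=2856 → 2856
id=10: user_limit=NULL, plan_limit=NULL (all NULL) → NULL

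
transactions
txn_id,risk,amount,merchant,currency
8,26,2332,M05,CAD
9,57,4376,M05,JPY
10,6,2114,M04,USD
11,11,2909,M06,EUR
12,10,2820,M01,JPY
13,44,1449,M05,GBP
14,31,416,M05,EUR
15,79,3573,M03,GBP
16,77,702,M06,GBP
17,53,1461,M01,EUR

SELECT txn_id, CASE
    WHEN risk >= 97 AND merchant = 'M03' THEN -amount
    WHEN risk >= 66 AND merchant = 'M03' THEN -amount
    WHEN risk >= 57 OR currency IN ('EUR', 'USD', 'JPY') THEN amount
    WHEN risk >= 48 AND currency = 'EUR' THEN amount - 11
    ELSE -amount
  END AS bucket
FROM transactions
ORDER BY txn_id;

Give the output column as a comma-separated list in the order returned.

-2332, 4376, 2114, 2909, 2820, -1449, 416, -3573, 702, 1461

txn_id=8: ELSE → -2332
txn_id=9: risk >= 57 OR currency IN ('EUR', 'USD', 'JPY') → 4376
txn_id=10: risk >= 57 OR currency IN ('EUR', 'USD', 'JPY') → 2114
txn_id=11: risk >= 57 OR currency IN ('EUR', 'USD', 'JPY') → 2909
txn_id=12: risk >= 57 OR currency IN ('EUR', 'USD', 'JPY') → 2820
txn_id=13: ELSE → -1449
txn_id=14: risk >= 57 OR currency IN ('EUR', 'USD', 'JPY') → 416
txn_id=15: risk >= 66 AND merchant = 'M03' → -3573
txn_id=16: risk >= 57 OR currency IN ('EUR', 'USD', 'JPY') → 702
txn_id=17: risk >= 57 OR currency IN ('EUR', 'USD', 'JPY') → 1461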